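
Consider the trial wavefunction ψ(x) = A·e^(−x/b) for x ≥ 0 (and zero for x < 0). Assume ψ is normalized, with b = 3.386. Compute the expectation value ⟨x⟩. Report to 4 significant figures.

⟨x⟩ ≈ 1.693

The expectation value is the |ψ|²-weighted average of x: ∫ x|ψ|² dx.
Evaluating both integrals, ⟨x⟩ = b/2.
Putting b = 3.386 gives 1.6930.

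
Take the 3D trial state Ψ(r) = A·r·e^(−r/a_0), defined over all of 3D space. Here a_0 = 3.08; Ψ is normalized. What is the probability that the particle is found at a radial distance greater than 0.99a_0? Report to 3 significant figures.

P = ∫ |Ψ|² 4πr² dr over r > 0.99a_0.
Normalization gives A² = 1/(3·π·a_0^5).
Let u = r/a_0; then A², 4π and the length scale all cancel, so P = ∫_{0.99}^{∞} u^4·e^(-2·u) du ÷ ∫_{0}^{∞} u^4·e^(-2·u) du.
With ∫ u^4·e^(-2·u) du = -(u^4/2 + u^3 + 3·u^2/2 + 3·u/2 + 3/4)·e^(-2·u) + C, the region integral is ≈ 0.71185 and the full one is 3/4.
The region integral divided by the full integral gives P = 0.9491.

P ≈ 0.949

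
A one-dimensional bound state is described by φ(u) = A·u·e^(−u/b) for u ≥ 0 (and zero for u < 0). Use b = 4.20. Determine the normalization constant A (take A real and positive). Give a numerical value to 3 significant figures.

A ≈ 0.232

Normalization requires ∫|φ|² du = 1, integrated from 0 to ∞.
With ∫₀^∞ u^2 e^(−αu) du = 2!/α^3, carrying out the integral gives A² · b^3/4.
So A² = (b^3/4)^(−1).
With b = 4.20: A² = 0.05399 and A = 0.2324.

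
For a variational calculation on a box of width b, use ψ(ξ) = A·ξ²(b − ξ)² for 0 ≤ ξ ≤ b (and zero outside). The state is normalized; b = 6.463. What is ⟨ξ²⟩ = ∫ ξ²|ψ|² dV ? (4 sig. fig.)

⟨ξ^2⟩ ≈ 11.39

The expectation value is the |ψ|²-weighted average of ξ^2: ∫ ξ^2|ψ|² dξ.
Evaluating both integrals, ⟨ξ²⟩ = 3·b^2/11.
With b = 6.463, ⟨ξ^2⟩ = 11.392.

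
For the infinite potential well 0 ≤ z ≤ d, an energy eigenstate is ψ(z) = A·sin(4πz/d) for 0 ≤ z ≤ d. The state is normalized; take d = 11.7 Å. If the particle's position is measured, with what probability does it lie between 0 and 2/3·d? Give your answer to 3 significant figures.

P ≈ 0.701

P = ∫_{0}^{2/3·d} |ψ(z)|² dz.
With A² fixed by ∫|ψ|² = 1, i.e. A² = (d/2)^(−1), substitute and integrate.
In terms of u = z/d (A² and the length scale cancel between numerator and denominator), P = [∫_{0}^{2/3} sin(4·π·u)^2 du] / [∫_{0}^{1} sin(4·π·u)^2 du].
With ∫ sin(4·π·u)^2 du = u/2 - sin(4·π·u)·cos(4·π·u)/(8·π) + C, the region integral is √(3)/(32·π) + 1/3 and the full one is 1/2.
This works out to P = √(3)/(16·π) + 2/3.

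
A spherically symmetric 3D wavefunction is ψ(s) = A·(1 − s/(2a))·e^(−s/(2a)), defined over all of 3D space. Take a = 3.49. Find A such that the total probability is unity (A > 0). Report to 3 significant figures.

A ≈ 0.0306

The normalization condition is ∫|ψ|² 4πs² ds = 1 from 0 to ∞.
The angular integral contributes 4π, leaving ∫₀^∞ s²|ψ|² ds.
Recall ∫₀^∞ s^m e^(−s/β) ds = m!·β^(m+1), with ψ = A·(1 − s/(2a))·e^(−s/(2a)), the integral evaluates to A²·[8·π·a^3].
With a = 3.49: A² = 0.0009360 and A = 0.03059.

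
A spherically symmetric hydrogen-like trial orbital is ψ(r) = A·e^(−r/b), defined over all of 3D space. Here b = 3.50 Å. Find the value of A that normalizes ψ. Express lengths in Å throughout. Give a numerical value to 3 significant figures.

A ≈ 0.0862 Å^(-3/2)

The normalization condition is ∫|ψ|² 4πr² dr = 1 from 0 to ∞.
The angular integral contributes 4π, leaving ∫₀^∞ r²|ψ|² dr.
Using ∫₀^∞ rⁿ e^(−αr) dr = n!/αⁿ⁺¹, the integral (without the A² prefactor) comes out to π·b^3.
Setting this equal to 1 gives A² = 1/(π·b^3).
Substituting b = 3.50 gives A² = 0.007424, so A = 0.08616.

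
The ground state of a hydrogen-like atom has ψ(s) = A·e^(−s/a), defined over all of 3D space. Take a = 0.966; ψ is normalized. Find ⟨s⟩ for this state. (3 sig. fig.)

⟨s⟩ = ∫ s |ψ|² 4πs² ds over the full domain.
Since the A² factors cancel between numerator and denominator, ⟨s⟩ = 3·a/2.
With a = 0.966, ⟨s⟩ = 1.449.

⟨s⟩ ≈ 1.45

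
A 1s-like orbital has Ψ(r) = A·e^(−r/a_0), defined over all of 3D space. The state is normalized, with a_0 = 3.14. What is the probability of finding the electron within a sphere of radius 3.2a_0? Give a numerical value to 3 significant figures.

P = ∫ |Ψ|² 4πr² dr over r ≤ 3.2a_0.
A² is fixed by ∫₀^∞ 4πr²|Ψ|² dr = 1, i.e. A² = (π·a_0^3)^(−1).
In terms of u = r/a_0 (A², 4π and the length scale all cancel between numerator and denominator), P = [∫_{0}^{3.2} u^2·e^(-2·u) du] / [∫_{0}^{∞} u^2·e^(-2·u) du].
Using ∫ u^2·e^(-2·u) du = -(2·u^2 + 2·u + 1)·e^(-2·u)/4, the numerator is 1/4 - 697·e^(-32/5)/100 and the denominator is 1/4.
The region integral divided by the full integral gives P = 0.9537.

P ≈ 0.954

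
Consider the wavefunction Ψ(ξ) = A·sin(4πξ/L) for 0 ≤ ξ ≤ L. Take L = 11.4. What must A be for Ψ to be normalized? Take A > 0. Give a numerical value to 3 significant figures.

Require ∫ |Ψ|² dξ = 1 over the whole domain.
Carrying out the integral gives A² · L/2.
Setting this equal to 1 gives A² = 1/(L/2).
Substituting L = 11.4 gives A² = 0.1754, so A = 0.4189.

A ≈ 0.419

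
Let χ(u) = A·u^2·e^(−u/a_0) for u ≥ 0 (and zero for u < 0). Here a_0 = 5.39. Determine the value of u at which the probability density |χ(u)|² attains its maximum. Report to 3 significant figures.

Set d/du [|χ(u)|²] = 0 and solve for u > 0.
Solving yields u = 2·a_0.
With a_0 = 5.39, the most probable position is 10.78.

u ≈ 10.8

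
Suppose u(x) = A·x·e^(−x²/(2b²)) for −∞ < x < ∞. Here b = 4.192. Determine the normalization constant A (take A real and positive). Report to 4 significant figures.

Require ∫ |u|² dx = 1 over the whole domain.
With u = A·x·e^(−x²/(2b²)), the integral evaluates to A²·[√(π)·b^3/2].
So A² = (√(π)·b^3/2)^(−1).
Plugging in b = 4.192 yields A = 0.12376.

A ≈ 0.1238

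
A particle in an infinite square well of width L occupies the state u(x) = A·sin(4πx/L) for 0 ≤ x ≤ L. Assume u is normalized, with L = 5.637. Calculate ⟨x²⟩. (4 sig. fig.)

⟨x^2⟩ ≈ 10.49

By definition ⟨x²⟩ = ∫ x^2 |u(x)|² dx.
Evaluating both integrals, ⟨x²⟩ = -L^2/(32·π^2) + L^2/3.
With L = 5.637, ⟨x^2⟩ = 10.491.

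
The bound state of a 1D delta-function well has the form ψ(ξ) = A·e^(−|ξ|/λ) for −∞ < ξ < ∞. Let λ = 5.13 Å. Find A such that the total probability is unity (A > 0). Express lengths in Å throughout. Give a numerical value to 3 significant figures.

A ≈ 0.442 Å^(-1/2)

The normalization condition is ∫|ψ|² dξ = 1 from −∞ to ∞.
∫|ψ|² dξ = A²·(λ).
Plugging in λ = 5.13 yields A = 0.4415.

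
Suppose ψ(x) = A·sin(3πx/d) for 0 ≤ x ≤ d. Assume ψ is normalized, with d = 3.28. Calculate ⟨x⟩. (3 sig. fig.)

⟨x⟩ = ∫ x |ψ|² dx over the full domain.
Using sin²θ = (1 − cos 2θ)/2, evaluating both integrals, ⟨x⟩ = d/2.
Putting d = 3.28 gives 1.640.

⟨x⟩ ≈ 1.64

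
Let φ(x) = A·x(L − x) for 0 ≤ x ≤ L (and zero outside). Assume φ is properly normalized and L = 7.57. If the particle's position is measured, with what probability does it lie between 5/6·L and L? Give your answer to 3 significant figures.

P ≈ 0.0355

The probability is P = ∫ |φ|² dx over [5/6·L, L].
The normalization integral ∫|φ|²dx over the whole domain equals L^5/30·A², and A² cancels in the ratio.
Substituting u = x/L, A² and the length scale cancel in the ratio: P = ∫_{5/6}^{1} u^2·(1 - u)^2 du / ∫_{0}^{1} u^2·(1 - u)^2 du.
Using ∫ u^2·(1 - u)^2 du = u^3·(6·u^2 - 15·u + 10)/30, the numerator is ≈ 0.0011831 and the denominator is 1/30.
The result is P = 23/648.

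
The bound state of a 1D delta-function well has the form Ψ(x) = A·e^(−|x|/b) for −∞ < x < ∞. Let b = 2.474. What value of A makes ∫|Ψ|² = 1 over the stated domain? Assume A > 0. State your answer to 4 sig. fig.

A ≈ 0.6358

We need A² ∫|f|² dx = 1, taking the integral from −∞ to ∞.
∫|Ψ|² dx = A²·(b).
With b = 2.474: A² = 0.40420 and A = 0.63577.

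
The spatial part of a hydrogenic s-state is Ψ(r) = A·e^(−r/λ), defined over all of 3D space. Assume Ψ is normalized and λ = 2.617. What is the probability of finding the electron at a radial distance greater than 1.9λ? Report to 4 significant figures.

P ≈ 0.2689

Integrate the radial probability density 4πr²|Ψ|² over r > 1.9λ.
A² is fixed by ∫₀^∞ 4πr²|Ψ|² dr = 1, i.e. A² = (π·λ^3)^(−1).
In terms of u = r/λ (A², 4π and the length scale all cancel between numerator and denominator), P = [∫_{1.9}^{∞} u^2·e^(-2·u) du] / [∫_{0}^{∞} u^2·e^(-2·u) du].
An antiderivative of u^2·e^(-2·u) is -(2·u^2 + 2·u + 1)·e^(-2·u)/4; evaluating from 1.9 to ∞ gives 601·e^(-19/5)/200, while the full integral is 1/4.
This evaluates to P = 0.26890.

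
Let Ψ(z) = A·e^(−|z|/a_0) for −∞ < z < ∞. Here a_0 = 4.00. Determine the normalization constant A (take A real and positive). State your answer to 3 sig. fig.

Require ∫ |Ψ|² dz = 1 over the whole domain.
Recall ∫₀^∞ z^m e^(−z/β) dz = m!·β^(m+1), with Ψ = A·e^(−|z|/a_0), the integral evaluates to A²·[a_0].
Substituting a_0 = 4.00 gives A² = 0.2500, so A = 0.5000.

A ≈ 0.500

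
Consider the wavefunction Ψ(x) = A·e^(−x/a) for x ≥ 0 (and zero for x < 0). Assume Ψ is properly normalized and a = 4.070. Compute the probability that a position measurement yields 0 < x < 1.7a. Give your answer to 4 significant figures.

The probability is P = ∫ |Ψ|² dx over [0, 1.7a].
The normalization integral ∫|Ψ|²dx over the whole domain equals a/2·A², and A² cancels in the ratio.
In terms of u = x/a (A² and the length scale cancel between numerator and denominator), P = [∫_{0}^{1.7} e^(-2·u) du] / [∫_{0}^{∞} e^(-2·u) du].
An antiderivative of e^(-2·u) is -e^(-2·u)/2; evaluating from 0 to 1.7 gives 1/2 - e^(-17/5)/2, while the full integral is 1/2.
Evaluating gives P = 0.96663.

P ≈ 0.9666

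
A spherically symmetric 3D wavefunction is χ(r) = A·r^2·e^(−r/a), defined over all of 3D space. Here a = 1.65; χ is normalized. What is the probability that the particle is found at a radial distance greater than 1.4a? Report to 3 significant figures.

Integrate the radial probability density 4πr²|χ|² over r > 1.4a.
A² is fixed by ∫₀^∞ 4πr²|χ|² dr = 1, i.e. A² = (45·π·a^7/2)^(−1).
Substituting u = r/a, A², 4π and the length scale all cancel in the ratio: P = ∫_{1.4}^{∞} u^6·e^(-2·u) du / ∫_{0}^{∞} u^6·e^(-2·u) du.
An antiderivative of u^6·e^(-2·u) is -(4·u^6 + 12·u^5 + 30·u^4 + 60·u^3 + 90·u^2 + 90·u + 45)·e^(-2·u)/8; evaluating from 1.4 to ∞ gives ≈ 5.4877, while the full integral is 45/8.
Taking the ratio yields P = 0.9756.

P ≈ 0.976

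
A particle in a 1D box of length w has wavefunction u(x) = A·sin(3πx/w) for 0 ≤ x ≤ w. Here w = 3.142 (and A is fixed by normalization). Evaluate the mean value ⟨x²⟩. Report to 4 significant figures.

⟨x^2⟩ ≈ 3.235

⟨x²⟩ = ∫ x^2 |u|² dx over the full domain.
Evaluating both integrals, ⟨x²⟩ = -w^2/(18·π^2) + w^2/3.
Putting w = 3.142 gives 3.2352.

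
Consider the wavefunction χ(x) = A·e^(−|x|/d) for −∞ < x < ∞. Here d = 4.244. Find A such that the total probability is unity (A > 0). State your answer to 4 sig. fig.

A ≈ 0.4854

The normalization condition is ∫|χ|² dx = 1 from −∞ to ∞.
Recall ∫₀^∞ x^m e^(−x/β) dx = m!·β^(m+1), ∫|χ|² dx = A²·(d).
Plugging in d = 4.244 yields A = 0.48541.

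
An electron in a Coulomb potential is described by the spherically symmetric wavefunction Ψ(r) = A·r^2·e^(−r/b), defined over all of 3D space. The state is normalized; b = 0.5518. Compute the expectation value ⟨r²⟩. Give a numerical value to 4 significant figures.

⟨r^2⟩ ≈ 4.263

By definition ⟨r²⟩ = ∫ r^2 |Ψ(r)|² 4πr² dr.
Since the A² factors cancel between numerator and denominator, ⟨r²⟩ = 14·b^2.
Putting b = 0.5518 gives 4.2628.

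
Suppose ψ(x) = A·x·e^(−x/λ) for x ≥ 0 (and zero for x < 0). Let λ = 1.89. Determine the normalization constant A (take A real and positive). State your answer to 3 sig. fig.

The normalization condition is ∫|ψ|² dx = 1 from 0 to ∞.
Using ∫₀^∞ xⁿ e^(−αx) dx = n!/αⁿ⁺¹, carrying out the integral gives A² · λ^3/4.
Plugging in λ = 1.89 yields A = 0.7697.

A ≈ 0.770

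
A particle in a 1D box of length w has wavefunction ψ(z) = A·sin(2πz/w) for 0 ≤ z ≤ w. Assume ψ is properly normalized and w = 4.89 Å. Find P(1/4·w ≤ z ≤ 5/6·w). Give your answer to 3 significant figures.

|ψ|² is the probability density, so P = ∫_{1/4·w}^{5/6·w} |ψ|² dz.
Since A² = 1/(w/2), this is the region integral divided by the full normalization integral.
In terms of u = z/w (A² and the length scale cancel between numerator and denominator), P = [∫_{1/4}^{5/6} sin(2·π·u)^2 du] / [∫_{0}^{1} sin(2·π·u)^2 du].
With ∫ sin(2·π·u)^2 du = u/2 - sin(4·π·u)/(8·π) + C, the region integral is √(3)/(16·π) + 7/24 and the full one is 1/2.
This works out to P = √(3)/(8·π) + 7/12.

P ≈ 0.652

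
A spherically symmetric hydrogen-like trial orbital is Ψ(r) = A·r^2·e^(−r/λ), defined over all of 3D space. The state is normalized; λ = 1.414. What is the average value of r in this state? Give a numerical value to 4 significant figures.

By definition ⟨r⟩ = ∫ r |Ψ(r)|² 4πr² dr.
Recall ∫₀^∞ r^m e^(−r/β) dr = m!·β^(m+1), the ratio of the moment integral to the normalization integral gives ⟨r⟩ = 7·λ/2.
Putting λ = 1.414 gives 4.9490.

⟨r⟩ ≈ 4.949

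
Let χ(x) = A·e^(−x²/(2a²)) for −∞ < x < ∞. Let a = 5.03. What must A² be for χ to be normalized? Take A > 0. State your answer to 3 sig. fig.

Normalization requires ∫|χ|² dx = 1, integrated from −∞ to ∞.
Differentiating ∫e^(−αx²) dx = √(π/α) under α to get the higher moments, carrying out the integral gives A² · √(π)·a.
With a = 5.03: A² = 0.1122 and A = 0.3349.

A^2 ≈ 0.112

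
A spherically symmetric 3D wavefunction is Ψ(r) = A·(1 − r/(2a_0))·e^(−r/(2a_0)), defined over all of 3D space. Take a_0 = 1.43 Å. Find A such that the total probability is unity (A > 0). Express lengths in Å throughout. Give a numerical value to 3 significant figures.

A ≈ 0.117 Å^(-3/2)

We need A² ∫|f|² 4πr² dr = 1, taking the integral from 0 to ∞.
With ∫₀^∞ r^4 e^(−αr) dr = 4!/α^5, with Ψ = A·(1 − r/(2a_0))·e^(−r/(2a_0)), the integral evaluates to A²·[8·π·a_0^3].
Setting this equal to 1 gives A² = 1/(8·π·a_0^3).
With a_0 = 1.43: A² = 0.01361 and A = 0.1166.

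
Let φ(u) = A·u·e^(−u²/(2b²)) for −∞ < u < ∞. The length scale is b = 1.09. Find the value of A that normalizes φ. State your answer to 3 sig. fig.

Normalization requires ∫|φ|² du = 1, integrated from −∞ to ∞.
∫|φ|² du = A²·(√(π)·b^3/2).
Hence A² = 1/[√(π)·b^3/2].
With b = 1.09: A² = 0.8713 and A = 0.9334.

A ≈ 0.933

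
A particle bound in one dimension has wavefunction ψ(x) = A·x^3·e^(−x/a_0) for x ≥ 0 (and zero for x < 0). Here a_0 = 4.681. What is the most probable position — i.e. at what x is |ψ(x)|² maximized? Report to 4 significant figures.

Set d/dx [|ψ(x)|²] = 0 and solve for x > 0.
Solving yields x = 3·a_0.
With a_0 = 4.681, the most probable position is 14.043.

x ≈ 14.04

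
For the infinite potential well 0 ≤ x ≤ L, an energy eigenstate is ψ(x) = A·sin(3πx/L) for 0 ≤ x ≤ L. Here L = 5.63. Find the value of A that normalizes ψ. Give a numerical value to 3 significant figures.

The normalization condition is ∫|ψ|² dx = 1 from 0 to L.
With ∫₀^L sin²(nπx/L) dx = L/2, carrying out the integral gives A² · L/2.
So A² = (L/2)^(−1).
Substituting L = 5.63 gives A² = 0.3552, so A = 0.5960.

A ≈ 0.596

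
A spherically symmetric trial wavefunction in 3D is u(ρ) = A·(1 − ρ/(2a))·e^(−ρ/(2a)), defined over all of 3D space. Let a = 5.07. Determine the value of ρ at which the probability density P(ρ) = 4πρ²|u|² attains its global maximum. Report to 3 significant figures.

ρ ≈ 26.5

Differentiate P(ρ) = 4πρ²|u|² with respect to ρ and set to zero.
Solving yields ρ = a·(√(5) + 3).
With a = 5.07, the most probable radial distance is 26.55.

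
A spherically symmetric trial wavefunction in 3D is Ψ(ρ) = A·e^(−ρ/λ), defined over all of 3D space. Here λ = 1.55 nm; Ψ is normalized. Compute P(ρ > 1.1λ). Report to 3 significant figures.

P ≈ 0.623

Integrate the radial probability density 4πρ²|Ψ|² over ρ > 1.1λ.
A² is fixed by ∫₀^∞ 4πρ²|Ψ|² dρ = 1, i.e. A² = (π·λ^3)^(−1).
Let u = ρ/λ; then A², 4π and the length scale all cancel, so P = ∫_{1.1}^{∞} u^2·e^(-2·u) du ÷ ∫_{0}^{∞} u^2·e^(-2·u) du.
An antiderivative of u^2·e^(-2·u) is -(2·u^2 + 2·u + 1)·e^(-2·u)/4; evaluating from 1.1 to ∞ gives 281·e^(-11/5)/200, while the full integral is 1/4.
Taking the ratio yields P = 0.6227.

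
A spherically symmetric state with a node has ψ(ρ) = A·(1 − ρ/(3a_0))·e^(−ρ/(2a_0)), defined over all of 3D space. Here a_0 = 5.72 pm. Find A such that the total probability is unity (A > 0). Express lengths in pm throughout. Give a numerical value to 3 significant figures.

Require ∫ |ψ|² 4πρ² dρ = 1 over the whole domain.
Using ∫₀^∞ ρⁿ e^(−αρ) dρ = n!/αⁿ⁺¹, with ψ = A·(1 − ρ/(3a_0))·e^(−ρ/(2a_0)), the integral evaluates to A²·[8·π·a_0^3/3].
Plugging in a_0 = 5.72 yields A = 0.02525.

A ≈ 0.0253 pm^(-3/2)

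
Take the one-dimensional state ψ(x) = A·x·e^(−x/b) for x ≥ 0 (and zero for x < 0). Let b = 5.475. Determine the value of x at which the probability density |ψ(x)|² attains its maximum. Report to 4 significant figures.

Differentiate |ψ(x)|² with respect to x and set to zero.
This gives x = b.
With b = 5.475, the most probable position is 5.4750.

x ≈ 5.475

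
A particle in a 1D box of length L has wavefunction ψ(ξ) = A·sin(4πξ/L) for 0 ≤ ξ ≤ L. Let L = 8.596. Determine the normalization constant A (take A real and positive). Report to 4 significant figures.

A ≈ 0.4824

The normalization condition is ∫|ψ|² dξ = 1 from 0 to L.
Using sin²θ = (1 − cos 2θ)/2, ∫|ψ|² dξ = A²·(L/2).
Setting this equal to 1 gives A² = 1/(L/2).
With L = 8.596: A² = 0.23267 and A = 0.48236.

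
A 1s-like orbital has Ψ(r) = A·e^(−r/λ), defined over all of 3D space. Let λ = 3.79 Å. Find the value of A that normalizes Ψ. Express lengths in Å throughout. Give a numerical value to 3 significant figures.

Normalization requires ∫|Ψ|² 4πr² dr = 1, integrated from 0 to ∞.
In 3D with spherical symmetry the volume element is 4πr² dr.
Using ∫₀^∞ rⁿ e^(−αr) dr = n!/αⁿ⁺¹, carrying out the integral gives A² · π·λ^3.
Hence A² = 1/[π·λ^3].
With λ = 3.79: A² = 0.005847 and A = 0.07647.

A ≈ 0.0765 Å^(-3/2)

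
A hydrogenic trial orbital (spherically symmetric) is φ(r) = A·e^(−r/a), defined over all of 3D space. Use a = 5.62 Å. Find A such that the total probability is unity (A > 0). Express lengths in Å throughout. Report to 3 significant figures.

The normalization condition is ∫|φ|² 4πr² dr = 1 from 0 to ∞.
The angular integral contributes 4π, leaving ∫₀^∞ r²|φ|² dr.
With ∫₀^∞ r^2 e^(−αr) dr = 2!/α^3, the integral (without the A² prefactor) comes out to π·a^3.
Setting this equal to 1 gives A² = 1/(π·a^3).
Substituting a = 5.62 gives A² = 0.001793, so A = 0.04235.

A ≈ 0.0423 Å^(-3/2)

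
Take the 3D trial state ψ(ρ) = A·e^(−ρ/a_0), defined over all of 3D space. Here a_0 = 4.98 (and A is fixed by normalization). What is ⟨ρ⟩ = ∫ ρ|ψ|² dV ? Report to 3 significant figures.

By definition ⟨ρ⟩ = ∫ ρ |ψ(ρ)|² 4πρ² dρ.
The ratio of the moment integral to the normalization integral gives ⟨ρ⟩ = 3·a_0/2.
Putting a_0 = 4.98 gives 7.470.

⟨ρ⟩ ≈ 7.47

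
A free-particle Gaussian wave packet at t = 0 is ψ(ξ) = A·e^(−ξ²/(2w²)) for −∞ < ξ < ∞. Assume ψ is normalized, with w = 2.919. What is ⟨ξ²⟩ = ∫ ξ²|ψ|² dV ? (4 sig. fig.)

⟨ξ^2⟩ ≈ 4.260

The expectation value is the |ψ|²-weighted average of ξ^2: ∫ ξ^2|ψ|² dξ.
Using the Gaussian integral ∫_{−∞}^{∞} e^(−αξ²) dξ = √(π/α), evaluating both integrals, ⟨ξ²⟩ = w^2/2.
Putting w = 2.919 gives 4.2603.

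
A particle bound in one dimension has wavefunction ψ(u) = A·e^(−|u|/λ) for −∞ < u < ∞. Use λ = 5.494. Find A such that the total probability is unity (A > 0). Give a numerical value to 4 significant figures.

A ≈ 0.4266

We need A² ∫|f|² du = 1, taking the integral from −∞ to ∞.
With ∫₀^∞ u^0 e^(−αu) du = 0!/α^1, with ψ = A·e^(−|u|/λ), the integral evaluates to A²·[λ].
With λ = 5.494: A² = 0.18202 and A = 0.42663.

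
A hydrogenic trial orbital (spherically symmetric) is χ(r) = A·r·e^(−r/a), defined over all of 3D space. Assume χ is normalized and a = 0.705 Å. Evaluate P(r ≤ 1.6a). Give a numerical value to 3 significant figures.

P = ∫ |χ|² 4πr² dr over r ≤ 1.6a.
The full normalization integral is A²·[3·π·a^5] = 1, fixing A².
Let u = r/a; then A², 4π and the length scale all cancel, so P = ∫_{0}^{1.6} u^4·e^(-2·u) du ÷ ∫_{0}^{∞} u^4·e^(-2·u) du.
An antiderivative of u^4·e^(-2·u) is -(u^4/2 + u^3 + 3·u^2/2 + 3·u/2 + 3/4)·e^(-2·u); evaluating from 0 to 1.6 gives ≈ 0.16454, while the full integral is 3/4.
This evaluates to P = 0.2194.

P ≈ 0.219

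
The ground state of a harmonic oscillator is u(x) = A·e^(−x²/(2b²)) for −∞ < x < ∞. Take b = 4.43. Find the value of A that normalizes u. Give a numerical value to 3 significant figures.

A ≈ 0.357

We need A² ∫|f|² dx = 1, taking the integral from −∞ to ∞.
Differentiating ∫e^(−αx²) dx = √(π/α) under α to get the higher moments, with u = A·e^(−x²/(2b²)), the integral evaluates to A²·[√(π)·b].
So A² = (√(π)·b)^(−1).
With b = 4.43: A² = 0.1274 and A = 0.3569.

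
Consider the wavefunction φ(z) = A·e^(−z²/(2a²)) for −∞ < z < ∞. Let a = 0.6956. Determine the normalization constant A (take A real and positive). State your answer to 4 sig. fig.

A ≈ 0.9006

We need A² ∫|f|² dz = 1, taking the integral from −∞ to ∞.
With φ = A·e^(−z²/(2a²)), the integral evaluates to A²·[√(π)·a].
So A² = (√(π)·a)^(−1).
Plugging in a = 0.6956 yields A = 0.90060.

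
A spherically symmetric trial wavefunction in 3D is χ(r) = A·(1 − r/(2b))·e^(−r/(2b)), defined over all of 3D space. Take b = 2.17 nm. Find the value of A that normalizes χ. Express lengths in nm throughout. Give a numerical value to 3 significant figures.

Normalization requires ∫|χ|² 4πr² dr = 1, integrated from 0 to ∞.
Recall ∫₀^∞ r^m e^(−r/β) dr = m!·β^(m+1), carrying out the integral gives A² · 8·π·b^3.
Plugging in b = 2.17 yields A = 0.06240.

A ≈ 0.0624 nm^(-3/2)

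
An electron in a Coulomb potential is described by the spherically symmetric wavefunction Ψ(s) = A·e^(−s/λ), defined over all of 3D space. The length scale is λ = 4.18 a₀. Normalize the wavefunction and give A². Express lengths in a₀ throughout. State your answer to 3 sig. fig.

A^2 ≈ 0.00436 a₀^(-3)

Require ∫ |Ψ|² 4πs² ds = 1 over the whole domain.
(Spherical symmetry: dV = 4πs² ds.)
With ∫₀^∞ s^2 e^(−αs) ds = 2!/α^3, the integral (without the A² prefactor) comes out to π·λ^3.
Hence A² = 1/[π·λ^3].
With λ = 4.18: A² = 0.004358 and A = 0.06602.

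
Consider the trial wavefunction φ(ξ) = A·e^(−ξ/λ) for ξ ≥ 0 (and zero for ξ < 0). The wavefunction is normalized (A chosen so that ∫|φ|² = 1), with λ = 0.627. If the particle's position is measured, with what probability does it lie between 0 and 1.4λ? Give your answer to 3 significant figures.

P ≈ 0.939

|φ|² is the probability density, so P = ∫_{0}^{1.4λ} |φ|² dξ.
With A² fixed by ∫|φ|² = 1, i.e. A² = (λ/2)^(−1), substitute and integrate.
In terms of u = ξ/λ (A² and the length scale cancel between numerator and denominator), P = [∫_{0}^{1.4} e^(-2·u) du] / [∫_{0}^{∞} e^(-2·u) du].
An antiderivative of e^(-2·u) is -e^(-2·u)/2; evaluating from 0 to 1.4 gives 1/2 - e^(-14/5)/2, while the full integral is 1/2.
Evaluating gives P = 0.9392.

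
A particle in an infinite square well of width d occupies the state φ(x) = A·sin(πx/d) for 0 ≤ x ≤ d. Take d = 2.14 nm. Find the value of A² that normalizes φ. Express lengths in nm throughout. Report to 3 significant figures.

A^2 ≈ 0.935 nm^(-1)

Normalization requires ∫|φ|² dx = 1, integrated from 0 to d.
With φ = A·sin(πx/d), the integral evaluates to A²·[d/2].
So A² = (d/2)^(−1).
Plugging in d = 2.14 yields A = 0.9667.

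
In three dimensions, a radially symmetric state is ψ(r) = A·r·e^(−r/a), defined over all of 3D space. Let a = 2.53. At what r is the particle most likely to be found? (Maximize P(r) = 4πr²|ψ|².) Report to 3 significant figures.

Differentiate P(r) = 4πr²|ψ|² with respect to r and set to zero.
This gives r = 2·a.
With a = 2.53, the most probable radial distance is 5.060.

r ≈ 5.06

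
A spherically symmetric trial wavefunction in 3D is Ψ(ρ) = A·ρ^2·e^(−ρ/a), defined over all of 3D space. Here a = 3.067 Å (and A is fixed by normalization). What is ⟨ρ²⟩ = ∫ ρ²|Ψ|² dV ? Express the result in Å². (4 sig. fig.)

⟨ρ²⟩ = ∫ ρ^2 |Ψ|² 4πρ² dρ over the full domain.
With ∫₀^∞ ρ^8 e^(−αρ) dρ = 8!/α^9, evaluating both integrals, ⟨ρ²⟩ = 14·a^2.
Putting a = 3.067 gives 131.69.

⟨ρ^2⟩ ≈ 131.7 Å^2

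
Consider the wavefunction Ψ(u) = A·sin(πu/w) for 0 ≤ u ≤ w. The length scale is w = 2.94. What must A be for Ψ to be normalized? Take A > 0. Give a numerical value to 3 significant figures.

A ≈ 0.825

Require ∫ |Ψ|² du = 1 over the whole domain.
With Ψ = A·sin(πu/w), the integral evaluates to A²·[w/2].
Hence A² = 1/[w/2].
With w = 2.94: A² = 0.6803 and A = 0.8248.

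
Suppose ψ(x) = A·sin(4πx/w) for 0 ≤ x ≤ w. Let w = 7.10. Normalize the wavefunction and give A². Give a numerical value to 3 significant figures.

The normalization condition is ∫|ψ|² dx = 1 from 0 to w.
Using sin²θ = (1 − cos 2θ)/2, carrying out the integral gives A² · w/2.
Setting this equal to 1 gives A² = 1/(w/2).
With w = 7.10: A² = 0.2817 and A = 0.5307.

A^2 ≈ 0.282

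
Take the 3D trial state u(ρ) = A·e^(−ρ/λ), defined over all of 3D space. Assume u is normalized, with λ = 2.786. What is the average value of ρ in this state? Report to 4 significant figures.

The expectation value is the |u|²-weighted average of ρ: ∫ ρ|u|² 4πρ² dρ.
With ∫₀^∞ ρ^3 e^(−αρ) dρ = 3!/α^4, evaluating both integrals, ⟨ρ⟩ = 3·λ/2.
Putting λ = 2.786 gives 4.1790.

⟨ρ⟩ ≈ 4.179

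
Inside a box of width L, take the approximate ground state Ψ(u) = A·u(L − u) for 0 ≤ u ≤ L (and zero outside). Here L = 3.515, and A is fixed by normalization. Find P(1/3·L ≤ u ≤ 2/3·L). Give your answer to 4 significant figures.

|Ψ|² is the probability density, so P = ∫_{1/3·L}^{2/3·L} |Ψ|² du.
The normalization integral ∫|Ψ|²du over the whole domain equals L^5/30·A², and A² cancels in the ratio.
Let t = u/L; then A² and the length scale cancel, so P = ∫_{1/3}^{2/3} t^2·(1 - t)^2 dt ÷ ∫_{0}^{1} t^2·(1 - t)^2 dt.
An antiderivative of t^2·(1 - t)^2 is t^3·(6·t^2 - 15·t + 10)/30; evaluating from 1/3 to 2/3 gives 47/2430, while the full integral is 1/30.
This works out to P = 47/81.

P ≈ 0.5802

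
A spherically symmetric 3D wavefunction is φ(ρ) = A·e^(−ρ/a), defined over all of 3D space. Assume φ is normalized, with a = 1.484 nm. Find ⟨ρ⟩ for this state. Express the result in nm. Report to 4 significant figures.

⟨ρ⟩ ≈ 2.226 nm

⟨ρ⟩ = ∫ ρ |φ|² 4πρ² dρ over the full domain.
The ratio of the moment integral to the normalization integral gives ⟨ρ⟩ = 3·a/2.
Putting a = 1.484 gives 2.2260.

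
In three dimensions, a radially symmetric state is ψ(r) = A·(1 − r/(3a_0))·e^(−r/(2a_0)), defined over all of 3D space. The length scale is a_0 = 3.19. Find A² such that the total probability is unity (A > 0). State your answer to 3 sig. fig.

We need A² ∫|f|² 4πr² dr = 1, taking the integral from 0 to ∞.
In 3D with spherical symmetry the volume element is 4πr² dr.
The integral (without the A² prefactor) comes out to 8·π·a_0^3/3.
So A² = (8·π·a_0^3/3)^(−1).
Plugging in a_0 = 3.19 yields A = 0.06064.

A^2 ≈ 0.00368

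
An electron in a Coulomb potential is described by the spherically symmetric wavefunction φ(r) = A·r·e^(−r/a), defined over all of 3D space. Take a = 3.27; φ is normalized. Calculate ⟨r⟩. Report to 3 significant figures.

⟨r⟩ ≈ 8.18

The expectation value is the |φ|²-weighted average of r: ∫ r|φ|² 4πr² dr.
Using ∫₀^∞ rⁿ e^(−αr) dr = n!/αⁿ⁺¹, since the A² factors cancel between numerator and denominator, ⟨r⟩ = 5·a/2.
Putting a = 3.27 gives 8.175.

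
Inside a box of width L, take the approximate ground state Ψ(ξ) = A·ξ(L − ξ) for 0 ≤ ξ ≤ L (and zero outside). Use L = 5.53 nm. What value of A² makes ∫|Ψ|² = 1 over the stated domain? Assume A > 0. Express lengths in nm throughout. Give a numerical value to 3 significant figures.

Normalization requires ∫|Ψ|² dξ = 1, integrated from 0 to L.
Expanding the polynomial and integrating term by term, ∫|Ψ|² dξ = A²·(L^5/30).
Hence A² = 1/[L^5/30].
With L = 5.53: A² = 0.005801 and A = 0.07616.

A^2 ≈ 0.00580 nm^(-5)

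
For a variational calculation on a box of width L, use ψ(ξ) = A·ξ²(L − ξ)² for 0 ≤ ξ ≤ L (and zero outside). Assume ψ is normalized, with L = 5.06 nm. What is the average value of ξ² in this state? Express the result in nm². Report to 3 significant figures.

⟨ξ^2⟩ ≈ 6.98 nm^2

By definition ⟨ξ²⟩ = ∫ ξ^2 |ψ(ξ)|² dξ.
Expanding the polynomial and integrating term by term, evaluating both integrals, ⟨ξ²⟩ = 3·L^2/11.
Putting L = 5.06 gives 6.983.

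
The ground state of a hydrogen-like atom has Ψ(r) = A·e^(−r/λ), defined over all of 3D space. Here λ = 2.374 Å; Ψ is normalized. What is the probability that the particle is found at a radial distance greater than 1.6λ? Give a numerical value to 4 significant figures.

P = ∫ |Ψ|² 4πr² dr over r > 1.6λ.
Normalization gives A² = 1/(π·λ^3).
Substituting u = r/λ, A², 4π and the length scale all cancel in the ratio: P = ∫_{1.6}^{∞} u^2·e^(-2·u) du / ∫_{0}^{∞} u^2·e^(-2·u) du.
Using ∫ u^2·e^(-2·u) du = -(2·u^2 + 2·u + 1)·e^(-2·u)/4, the numerator is 233·e^(-16/5)/100 and the denominator is 1/4.
Taking the ratio yields P = 0.37990.

P ≈ 0.3799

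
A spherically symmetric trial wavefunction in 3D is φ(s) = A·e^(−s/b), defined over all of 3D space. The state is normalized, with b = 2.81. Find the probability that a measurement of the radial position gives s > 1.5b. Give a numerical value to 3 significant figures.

P ≈ 0.423

Integrate the radial probability density 4πs²|φ|² over s > 1.5b.
Normalization gives A² = 1/(π·b^3).
In terms of u = s/b (A², 4π and the length scale all cancel between numerator and denominator), P = [∫_{1.5}^{∞} u^2·e^(-2·u) du] / [∫_{0}^{∞} u^2·e^(-2·u) du].
With ∫ u^2·e^(-2·u) du = -(2·u^2 + 2·u + 1)·e^(-2·u)/4 + C, the region integral is 17·e^(-3)/8 and the full one is 1/4.
This evaluates to P = 0.4232.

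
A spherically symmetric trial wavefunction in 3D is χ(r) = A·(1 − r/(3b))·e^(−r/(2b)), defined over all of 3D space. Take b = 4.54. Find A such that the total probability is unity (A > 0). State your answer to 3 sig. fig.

A ≈ 0.0357

The normalization condition is ∫|χ|² 4πr² dr = 1 from 0 to ∞.
Recall ∫₀^∞ r^m e^(−r/β) dr = m!·β^(m+1), ∫|χ|² 4πr² dr = A²·(8·π·b^3/3).
Hence A² = 1/[8·π·b^3/3].
Substituting b = 4.54 gives A² = 0.001276, so A = 0.03572.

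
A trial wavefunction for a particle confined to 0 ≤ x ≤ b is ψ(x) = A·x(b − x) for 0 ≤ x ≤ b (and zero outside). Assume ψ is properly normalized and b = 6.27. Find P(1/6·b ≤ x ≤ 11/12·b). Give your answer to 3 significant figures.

P ≈ 0.959

|ψ|² is the probability density, so P = ∫_{1/6·b}^{11/12·b} |ψ|² dx.
The normalization integral ∫|ψ|²dx over the whole domain equals b^5/30·A², and A² cancels in the ratio.
Substituting u = x/b, A² and the length scale cancel in the ratio: P = ∫_{1/6}^{11/12} u^2·(1 - u)^2 du / ∫_{0}^{1} u^2·(1 - u)^2 du.
Using ∫ u^2·(1 - u)^2 du = u^3·(6·u^2 - 15·u + 10)/30, the numerator is ≈ 0.031981 and the denominator is 1/30.
Taking the ratio, P = 4421/4608.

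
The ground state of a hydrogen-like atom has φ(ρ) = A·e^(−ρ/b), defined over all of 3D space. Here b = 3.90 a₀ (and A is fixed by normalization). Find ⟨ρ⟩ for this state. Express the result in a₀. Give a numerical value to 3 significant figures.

⟨ρ⟩ ≈ 5.85 a₀

The expectation value is the |φ|²-weighted average of ρ: ∫ ρ|φ|² 4πρ² dρ.
Recall ∫₀^∞ ρ^m e^(−ρ/β) dρ = m!·β^(m+1), the ratio of the moment integral to the normalization integral gives ⟨ρ⟩ = 3·b/2.
Putting b = 3.90 gives 5.850.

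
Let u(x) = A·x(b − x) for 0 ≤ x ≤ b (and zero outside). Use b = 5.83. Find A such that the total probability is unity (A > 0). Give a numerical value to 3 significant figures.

The normalization condition is ∫|u|² dx = 1 from 0 to b.
Expanding the polynomial and integrating term by term, with u = A·x(b − x), the integral evaluates to A²·[b^5/30].
Hence A² = 1/[b^5/30].
Substituting b = 5.83 gives A² = 0.004454, so A = 0.06674.

A ≈ 0.0667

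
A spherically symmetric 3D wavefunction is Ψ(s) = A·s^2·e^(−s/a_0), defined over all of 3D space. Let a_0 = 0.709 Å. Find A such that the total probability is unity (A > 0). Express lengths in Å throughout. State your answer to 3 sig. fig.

The normalization condition is ∫|Ψ|² 4πs² ds = 1 from 0 to ∞.
The angular integral contributes 4π, leaving ∫₀^∞ s²|Ψ|² ds.
With ∫₀^∞ s^6 e^(−αs) ds = 6!/α^7, carrying out the integral gives A² · 45·π·a_0^7/2.
Hence A² = 1/[45·π·a_0^7/2].
Plugging in a_0 = 0.709 yields A = 0.3963.

A ≈ 0.396 Å^(-7/2)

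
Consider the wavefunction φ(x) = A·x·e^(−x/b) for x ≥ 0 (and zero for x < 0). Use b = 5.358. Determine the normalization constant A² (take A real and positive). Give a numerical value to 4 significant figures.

A^2 ≈ 0.02600

We need A² ∫|f|² dx = 1, taking the integral from 0 to ∞.
With ∫₀^∞ x^2 e^(−αx) dx = 2!/α^3, ∫|φ|² dx = A²·(b^3/4).
Hence A² = 1/[b^3/4].
With b = 5.358: A² = 0.026005 and A = 0.16126.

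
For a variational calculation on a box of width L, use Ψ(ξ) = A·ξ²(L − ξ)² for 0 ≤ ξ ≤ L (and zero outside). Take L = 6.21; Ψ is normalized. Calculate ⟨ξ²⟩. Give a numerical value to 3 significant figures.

The expectation value is the |Ψ|²-weighted average of ξ^2: ∫ ξ^2|Ψ|² dξ.
Expanding the polynomial and integrating term by term, the ratio of the moment integral to the normalization integral gives ⟨ξ²⟩ = 3·L^2/11.
With L = 6.21, ⟨ξ^2⟩ = 10.52.

⟨ξ^2⟩ ≈ 10.5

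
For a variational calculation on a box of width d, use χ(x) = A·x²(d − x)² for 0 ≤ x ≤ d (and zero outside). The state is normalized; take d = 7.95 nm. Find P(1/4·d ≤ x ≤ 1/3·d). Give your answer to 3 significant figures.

P ≈ 0.0959

P = ∫_{1/4·d}^{1/3·d} |χ(x)|² dx.
With A² fixed by ∫|χ|² = 1, i.e. A² = (d^9/630)^(−1), substitute and integrate.
In terms of u = x/d (A² and the length scale cancel between numerator and denominator), P = [∫_{1/4}^{1/3} u^4·(1 - u)^4 du] / [∫_{0}^{1} u^4·(1 - u)^4 du].
Using ∫ u^4·(1 - u)^4 du = u^5·(70·u^4 - 315·u^3 + 540·u^2 - 420·u + 126)/630, the numerator is ≈ 0.00015225 and the denominator is 1/630.
The result is P = 0.09592.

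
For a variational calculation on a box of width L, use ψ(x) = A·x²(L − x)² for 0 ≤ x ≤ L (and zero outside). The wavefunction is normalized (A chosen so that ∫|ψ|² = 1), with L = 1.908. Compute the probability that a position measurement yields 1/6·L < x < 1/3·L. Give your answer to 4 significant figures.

|ψ|² is the probability density, so P = ∫_{1/6·L}^{1/3·L} |ψ|² dx.
The normalization integral ∫|ψ|²dx over the whole domain equals L^9/630·A², and A² cancels in the ratio.
Substituting u = x/L, A² and the length scale cancel in the ratio: P = ∫_{1/6}^{1/3} u^4·(1 - u)^4 du / ∫_{0}^{1} u^4·(1 - u)^4 du.
Using ∫ u^4·(1 - u)^4 du = u^5·(70·u^4 - 315·u^3 + 540·u^2 - 420·u + 126)/630, the numerator is ≈ 0.000215708 and the denominator is 1/630.
This works out to P = 0.13590.

P ≈ 0.1359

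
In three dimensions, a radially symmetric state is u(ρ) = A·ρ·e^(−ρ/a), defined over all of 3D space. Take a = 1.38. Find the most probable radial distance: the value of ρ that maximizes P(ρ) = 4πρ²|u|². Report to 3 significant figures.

Set d/dρ [P(ρ) = 4πρ²|u|²] = 0 and solve for ρ > 0.
This gives ρ = 2·a.
With a = 1.38, the most probable radial distance is 2.760.

ρ ≈ 2.76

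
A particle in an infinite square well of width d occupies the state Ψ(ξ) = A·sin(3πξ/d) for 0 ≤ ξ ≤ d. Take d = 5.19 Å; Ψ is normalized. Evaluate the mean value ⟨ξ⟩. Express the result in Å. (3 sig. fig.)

⟨ξ⟩ = ∫ ξ |Ψ|² dξ over the full domain.
Since the A² factors cancel between numerator and denominator, ⟨ξ⟩ = d/2.
Putting d = 5.19 gives 2.595.

⟨ξ⟩ ≈ 2.60 Å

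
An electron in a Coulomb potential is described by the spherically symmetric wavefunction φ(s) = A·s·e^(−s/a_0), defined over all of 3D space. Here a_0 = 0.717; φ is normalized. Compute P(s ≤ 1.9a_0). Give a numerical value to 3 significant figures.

P ≈ 0.332

Integrate the radial probability density 4πs²|φ|² over s ≤ 1.9a_0.
Normalization gives A² = 1/(3·π·a_0^5).
Let u = s/a_0; then A², 4π and the length scale all cancel, so P = ∫_{0}^{1.9} u^4·e^(-2·u) du ÷ ∫_{0}^{∞} u^4·e^(-2·u) du.
With ∫ u^4·e^(-2·u) du = -(u^4/2 + u^3 + 3·u^2/2 + 3·u/2 + 3/4)·e^(-2·u) + C, the region integral is ≈ 0.24912 and the full one is 3/4.
The region integral divided by the full integral gives P = 0.3322.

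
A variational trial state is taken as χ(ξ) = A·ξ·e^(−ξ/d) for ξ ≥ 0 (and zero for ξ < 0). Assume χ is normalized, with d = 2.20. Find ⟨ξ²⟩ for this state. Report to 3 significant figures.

By definition ⟨ξ²⟩ = ∫ ξ^2 |χ(ξ)|² dξ.
Recall ∫₀^∞ ξ^m e^(−ξ/β) dξ = m!·β^(m+1), since the A² factors cancel between numerator and denominator, ⟨ξ²⟩ = 3·d^2.
Putting d = 2.20 gives 14.52.

⟨ξ^2⟩ ≈ 14.5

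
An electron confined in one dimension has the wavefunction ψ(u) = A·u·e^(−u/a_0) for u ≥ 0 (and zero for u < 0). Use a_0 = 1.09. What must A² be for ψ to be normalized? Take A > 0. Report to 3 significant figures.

We need A² ∫|f|² du = 1, taking the integral from 0 to ∞.
Recall ∫₀^∞ u^m e^(−u/β) du = m!·β^(m+1), with ψ = A·u·e^(−u/a_0), the integral evaluates to A²·[a_0^3/4].
With a_0 = 1.09: A² = 3.089 and A = 1.757.

A^2 ≈ 3.09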